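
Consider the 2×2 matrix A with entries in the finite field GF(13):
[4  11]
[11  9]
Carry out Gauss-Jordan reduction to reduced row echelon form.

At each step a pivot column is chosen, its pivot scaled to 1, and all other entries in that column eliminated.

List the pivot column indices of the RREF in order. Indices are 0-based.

pivot columns: 0, 1

step 1: normalize row 0 (÷4) = (1, 6)
  row 1: subtract 11×row0 = (0, 8)
step 2: normalize row 1 (÷8) = (0, 1)
  row 0: subtract 6×row1 = (1, 0)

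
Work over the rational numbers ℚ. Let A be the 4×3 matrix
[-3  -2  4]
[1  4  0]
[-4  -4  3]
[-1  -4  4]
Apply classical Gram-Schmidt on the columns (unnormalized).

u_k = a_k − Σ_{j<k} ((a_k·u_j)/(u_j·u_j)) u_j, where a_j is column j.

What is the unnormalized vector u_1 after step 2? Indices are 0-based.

Step 1: u_0 = a_0 = (-3, 1, -4, -1).
Step 2: u_1 = a_1 − (10/9)·u_0 = (4/3, 26/9, 4/9, -26/9).

u_1 = (4/3, 26/9, 4/9, -26/9)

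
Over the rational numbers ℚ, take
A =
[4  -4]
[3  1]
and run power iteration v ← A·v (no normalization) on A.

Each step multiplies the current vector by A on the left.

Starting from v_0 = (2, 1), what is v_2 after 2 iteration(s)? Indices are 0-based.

v_0 = (2, 1).
v_1 = A·v_0 = (4, 7).
v_2 = A·v_1 = (-12, 19).

v_2 = (-12, 19)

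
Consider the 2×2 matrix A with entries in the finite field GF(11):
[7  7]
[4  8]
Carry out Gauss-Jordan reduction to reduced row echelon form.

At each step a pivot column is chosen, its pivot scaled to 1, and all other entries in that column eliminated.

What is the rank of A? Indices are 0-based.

[1] R0 /= 7  ⇒  (1, 1)
     R1 -= 4·R0  ⇒  (0, 4)
[2] R1 /= 4  ⇒  (0, 1)
     R0 -= 1·R1  ⇒  (1, 0)

rank = 2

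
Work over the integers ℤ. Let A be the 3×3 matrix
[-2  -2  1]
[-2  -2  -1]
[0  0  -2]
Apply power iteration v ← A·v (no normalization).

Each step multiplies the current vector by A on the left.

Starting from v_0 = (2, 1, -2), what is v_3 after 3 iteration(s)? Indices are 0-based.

v_0 = (2, 1, -2).
v_1 = A·v_0 = (-8, -4, 4).
v_2 = A·v_1 = (28, 20, -8).
v_3 = A·v_2 = (-104, -88, 16).

v_3 = (-104, -88, 16)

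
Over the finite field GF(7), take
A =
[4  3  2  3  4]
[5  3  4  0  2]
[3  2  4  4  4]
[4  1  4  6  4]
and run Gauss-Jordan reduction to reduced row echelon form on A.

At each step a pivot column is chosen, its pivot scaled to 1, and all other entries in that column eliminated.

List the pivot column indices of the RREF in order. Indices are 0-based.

pivot columns: 0, 1, 2, 3

pivot(0,0)=4: scale R0 → (1, 6, 4, 6, 1)
  clear (1,0): R1 −= (5)R0 → (0, 1, 5, 5, 4)
  clear (2,0): R2 −= (3)R0 → (0, 5, 6, 0, 1)
  clear (3,0): R3 −= (4)R0 → (0, 5, 2, 3, 0)
pivot(1,1)=1: scale R1 → (0, 1, 5, 5, 4)
  clear (0,1): R0 −= (6)R1 → (1, 0, 2, 4, 5)
  clear (2,1): R2 −= (5)R1 → (0, 0, 2, 3, 2)
  clear (3,1): R3 −= (5)R1 → (0, 0, 5, 6, 1)
pivot(2,2)=2: scale R2 → (0, 0, 1, 5, 1)
  clear (0,2): R0 −= (2)R2 → (1, 0, 0, 1, 3)
  clear (1,2): R1 −= (5)R2 → (0, 1, 0, 1, 6)
  clear (3,2): R3 −= (5)R2 → (0, 0, 0, 2, 3)
pivot(3,3)=2: scale R3 → (0, 0, 0, 1, 5)
  clear (0,3): R0 −= (1)R3 → (1, 0, 0, 0, 5)
  clear (1,3): R1 −= (1)R3 → (0, 1, 0, 0, 1)
  clear (2,3): R2 −= (5)R3 → (0, 0, 1, 0, 4)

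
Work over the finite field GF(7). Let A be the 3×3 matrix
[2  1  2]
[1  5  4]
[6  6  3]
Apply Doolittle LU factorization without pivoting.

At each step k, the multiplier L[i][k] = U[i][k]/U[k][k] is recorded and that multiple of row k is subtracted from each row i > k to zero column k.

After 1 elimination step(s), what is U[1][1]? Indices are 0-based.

U[1][1] = 1

k=0: U[0][0]=2
  eliminate (1,0): mult=4, new row 1: (0, 1, 3); set L[1][0]=4
  eliminate (2,0): mult=3, new row 2: (0, 3, 4); set L[2][0]=3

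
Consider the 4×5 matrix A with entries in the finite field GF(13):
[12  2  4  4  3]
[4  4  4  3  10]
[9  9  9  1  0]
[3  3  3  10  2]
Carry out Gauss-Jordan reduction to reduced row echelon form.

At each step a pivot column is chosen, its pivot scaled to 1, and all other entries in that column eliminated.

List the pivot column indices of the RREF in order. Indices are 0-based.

pivot columns: 0, 1, 3, 4

pivot(0,0)=12: scale R0 → (1, 11, 9, 9, 10)
  clear (1,0): R1 −= (4)R0 → (0, 12, 7, 6, 9)
  clear (2,0): R2 −= (9)R0 → (0, 1, 6, 11, 1)
  clear (3,0): R3 −= (3)R0 → (0, 9, 2, 9, 11)
pivot(1,1)=12: scale R1 → (0, 1, 6, 7, 4)
  clear (0,1): R0 −= (11)R1 → (1, 0, 8, 10, 5)
  clear (2,1): R2 −= (1)R1 → (0, 0, 0, 4, 10)
  clear (3,1): R3 −= (9)R1 → (0, 0, 0, 11, 1)
col 2: no nonzero at/below row 2; advance.
pivot(2,3)=4: scale R2 → (0, 0, 0, 1, 9)
  clear (0,3): R0 −= (10)R2 → (1, 0, 8, 0, 6)
  clear (1,3): R1 −= (7)R2 → (0, 1, 6, 0, 6)
  clear (3,3): R3 −= (11)R2 → (0, 0, 0, 0, 6)
pivot(3,4)=6: scale R3 → (0, 0, 0, 0, 1)
  clear (0,4): R0 −= (6)R3 → (1, 0, 8, 0, 0)
  clear (1,4): R1 −= (6)R3 → (0, 1, 6, 0, 0)
  clear (2,4): R2 −= (9)R3 → (0, 0, 0, 1, 0)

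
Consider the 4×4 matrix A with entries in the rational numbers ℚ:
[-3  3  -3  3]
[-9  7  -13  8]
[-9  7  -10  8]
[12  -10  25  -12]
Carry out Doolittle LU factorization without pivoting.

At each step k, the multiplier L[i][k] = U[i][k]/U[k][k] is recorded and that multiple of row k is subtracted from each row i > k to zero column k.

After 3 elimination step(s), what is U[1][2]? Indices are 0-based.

U[1][2] = -4

k=0: U[0][0]=-3
  eliminate (1,0): mult=3, new row 1: (0, -2, -4, -1); set L[1][0]=3
  eliminate (2,0): mult=3, new row 2: (0, -2, -1, -1); set L[2][0]=3
  eliminate (3,0): mult=-4, new row 3: (0, 2, 13, 0); set L[3][0]=-4
k=1: U[1][1]=-2
  eliminate (2,1): mult=1, new row 2: (0, 0, 3, 0); set L[2][1]=1
  eliminate (3,1): mult=-1, new row 3: (0, 0, 9, -1); set L[3][1]=-1
k=2: U[2][2]=3
  eliminate (3,2): mult=3, new row 3: (0, 0, 0, -1); set L[3][2]=3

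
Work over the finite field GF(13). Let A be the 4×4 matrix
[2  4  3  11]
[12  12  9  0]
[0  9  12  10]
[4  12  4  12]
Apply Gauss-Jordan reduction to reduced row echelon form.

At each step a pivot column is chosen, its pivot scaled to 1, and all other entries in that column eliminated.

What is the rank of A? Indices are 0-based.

step 1: normalize row 0 (÷2) = (1, 2, 8, 12)
  row 1: subtract 12×row0 = (0, 1, 4, 12)
  row 3: subtract 4×row0 = (0, 4, 11, 3)
step 2: normalize row 1 (÷1) = (0, 1, 4, 12)
  row 0: subtract 2×row1 = (1, 0, 0, 1)
  row 2: subtract 9×row1 = (0, 0, 2, 6)
  row 3: subtract 4×row1 = (0, 0, 8, 7)
step 3: normalize row 2 (÷2) = (0, 0, 1, 3)
  row 1: subtract 4×row2 = (0, 1, 0, 0)
  row 3: subtract 8×row2 = (0, 0, 0, 9)
step 4: normalize row 3 (÷9) = (0, 0, 0, 1)
  row 0: subtract 1×row3 = (1, 0, 0, 0)
  row 2: subtract 3×row3 = (0, 0, 1, 0)

rank = 4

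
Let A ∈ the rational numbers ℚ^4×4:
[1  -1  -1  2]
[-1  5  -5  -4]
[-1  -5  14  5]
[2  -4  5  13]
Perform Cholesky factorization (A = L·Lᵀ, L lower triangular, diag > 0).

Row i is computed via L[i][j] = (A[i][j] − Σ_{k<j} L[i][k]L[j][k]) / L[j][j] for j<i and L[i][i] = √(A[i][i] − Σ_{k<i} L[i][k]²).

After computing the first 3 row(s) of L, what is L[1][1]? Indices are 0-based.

L[1][1] = 2

Step 1: L[0][0] = √(1) = 1.
  L[1][0] = (-1) / L[0][0] = -1.
Step 2: L[1][1] = √(4) = 2.
  L[2][0] = (-1) / L[0][0] = -1.
  L[2][1] = (-6) / L[1][1] = -3.
Step 3: L[2][2] = √(4) = 2.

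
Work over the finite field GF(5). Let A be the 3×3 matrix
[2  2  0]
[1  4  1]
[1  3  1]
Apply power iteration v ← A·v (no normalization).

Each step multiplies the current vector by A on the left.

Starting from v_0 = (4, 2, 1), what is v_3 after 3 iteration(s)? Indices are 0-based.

v_0 = (4, 2, 1).
v_1 = A·v_0 = (2, 3, 1).
v_2 = A·v_1 = (0, 0, 2).
v_3 = A·v_2 = (0, 2, 2).

v_3 = (0, 2, 2)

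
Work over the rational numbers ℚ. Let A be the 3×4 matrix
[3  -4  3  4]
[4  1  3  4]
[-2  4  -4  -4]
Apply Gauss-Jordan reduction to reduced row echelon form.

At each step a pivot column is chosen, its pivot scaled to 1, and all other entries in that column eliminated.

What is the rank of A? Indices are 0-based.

[1] R0 /= 3  ⇒  (1, -4/3, 1, 4/3)
     R1 -= 4·R0  ⇒  (0, 19/3, -1, -4/3)
     R2 -= -2·R0  ⇒  (0, 4/3, -2, -4/3)
[2] R1 /= 19/3  ⇒  (0, 1, -3/19, -4/19)
     R0 -= -4/3·R1  ⇒  (1, 0, 15/19, 20/19)
     R2 -= 4/3·R1  ⇒  (0, 0, -34/19, -20/19)
[3] R2 /= -34/19  ⇒  (0, 0, 1, 10/17)
     R0 -= 15/19·R2  ⇒  (1, 0, 0, 10/17)
     R1 -= -3/19·R2  ⇒  (0, 1, 0, -2/17)

rank = 3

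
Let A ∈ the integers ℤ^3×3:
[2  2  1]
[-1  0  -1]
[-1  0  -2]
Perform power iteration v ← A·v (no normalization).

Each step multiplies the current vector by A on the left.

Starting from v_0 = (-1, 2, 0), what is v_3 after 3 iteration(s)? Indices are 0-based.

v_0 = (-1, 2, 0).
v_1 = A·v_0 = (2, 1, 1).
v_2 = A·v_1 = (7, -3, -4).
v_3 = A·v_2 = (4, -3, 1).

v_3 = (4, -3, 1)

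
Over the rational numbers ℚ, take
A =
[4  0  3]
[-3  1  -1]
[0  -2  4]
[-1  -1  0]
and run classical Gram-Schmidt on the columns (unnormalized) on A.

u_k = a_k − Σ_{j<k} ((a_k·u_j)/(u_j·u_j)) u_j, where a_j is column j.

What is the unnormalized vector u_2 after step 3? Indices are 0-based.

Step 1: u_0 = a_0 = (4, -3, 0, -1).
Step 2: u_1 = a_1 − (-1/13)·u_0 = (4/13, 10/13, -2, -14/13).
Step 3: u_2 = a_2 − (15/26)·u_0 − (-51/38)·u_1 = (21/19, 67/38, 25/19, -33/38).

u_2 = (21/19, 67/38, 25/19, -33/38)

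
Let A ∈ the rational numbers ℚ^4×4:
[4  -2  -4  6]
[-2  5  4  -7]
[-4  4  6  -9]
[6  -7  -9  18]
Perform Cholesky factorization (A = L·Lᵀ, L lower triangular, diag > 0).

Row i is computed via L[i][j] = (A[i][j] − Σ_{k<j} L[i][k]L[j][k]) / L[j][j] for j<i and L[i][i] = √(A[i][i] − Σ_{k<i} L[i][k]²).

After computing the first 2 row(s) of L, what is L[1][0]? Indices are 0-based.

L[1][0] = -1

Step 1: L[0][0] = √(4) = 2.
  L[1][0] = (-2) / L[0][0] = -1.
Step 2: L[1][1] = √(4) = 2.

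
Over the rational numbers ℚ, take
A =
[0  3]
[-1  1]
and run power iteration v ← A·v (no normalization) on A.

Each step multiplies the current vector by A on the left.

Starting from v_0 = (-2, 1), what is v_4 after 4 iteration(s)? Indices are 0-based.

v_4 = (-27, -9)

v_0 = (-2, 1).
v_1 = A·v_0 = (3, 3).
v_2 = A·v_1 = (9, 0).
v_3 = A·v_2 = (0, -9).
v_4 = A·v_3 = (-27, -9).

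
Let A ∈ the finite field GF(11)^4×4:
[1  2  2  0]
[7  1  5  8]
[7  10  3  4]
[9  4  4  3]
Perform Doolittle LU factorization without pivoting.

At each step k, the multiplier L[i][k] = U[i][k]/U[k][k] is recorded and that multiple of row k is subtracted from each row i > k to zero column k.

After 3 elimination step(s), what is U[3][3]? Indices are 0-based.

U[3][3] = 9

[col 0] pivot 1
  R1 -= 7*R0 → (0, 9, 2, 8)  (L[1][0] := 7)
  R2 -= 7*R0 → (0, 7, 0, 4)  (L[2][0] := 7)
  R3 -= 9*R0 → (0, 8, 8, 3)  (L[3][0] := 9)
[col 1] pivot 9
  R2 -= 2*R1 → (0, 0, 7, 10)  (L[2][1] := 2)
  R3 -= 7*R1 → (0, 0, 5, 2)  (L[3][1] := 7)
[col 2] pivot 7
  R3 -= 7*R2 → (0, 0, 0, 9)  (L[3][2] := 7)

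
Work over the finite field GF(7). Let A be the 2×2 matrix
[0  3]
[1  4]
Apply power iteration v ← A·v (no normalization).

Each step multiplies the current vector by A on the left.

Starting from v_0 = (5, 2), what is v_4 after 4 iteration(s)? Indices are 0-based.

v_4 = (1, 5)

v_0 = (5, 2).
v_1 = A·v_0 = (6, 6).
v_2 = A·v_1 = (4, 2).
v_3 = A·v_2 = (6, 5).
v_4 = A·v_3 = (1, 5).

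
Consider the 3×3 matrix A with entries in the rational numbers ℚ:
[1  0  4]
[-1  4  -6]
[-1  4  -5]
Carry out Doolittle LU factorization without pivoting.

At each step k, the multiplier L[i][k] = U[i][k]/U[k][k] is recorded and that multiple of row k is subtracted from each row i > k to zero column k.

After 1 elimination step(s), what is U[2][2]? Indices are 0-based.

[col 0] pivot 1
  R1 -= -1*R0 → (0, 4, -2)  (L[1][0] := -1)
  R2 -= -1*R0 → (0, 4, -1)  (L[2][0] := -1)

U[2][2] = -1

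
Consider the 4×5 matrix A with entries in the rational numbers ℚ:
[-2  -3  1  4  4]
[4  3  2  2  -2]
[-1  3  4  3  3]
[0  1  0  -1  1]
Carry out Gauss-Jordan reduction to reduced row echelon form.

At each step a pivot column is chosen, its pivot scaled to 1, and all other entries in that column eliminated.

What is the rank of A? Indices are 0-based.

rank = 4

[1] R0 /= -2  ⇒  (1, 3/2, -1/2, -2, -2)
     R1 -= 4·R0  ⇒  (0, -3, 4, 10, 6)
     R2 -= -1·R0  ⇒  (0, 9/2, 7/2, 1, 1)
[2] R1 /= -3  ⇒  (0, 1, -4/3, -10/3, -2)
     R0 -= 3/2·R1  ⇒  (1, 0, 3/2, 3, 1)
     R2 -= 9/2·R1  ⇒  (0, 0, 19/2, 16, 10)
     R3 -= 1·R1  ⇒  (0, 0, 4/3, 7/3, 3)
[3] R2 /= 19/2  ⇒  (0, 0, 1, 32/19, 20/19)
     R0 -= 3/2·R2  ⇒  (1, 0, 0, 9/19, -11/19)
     R1 -= -4/3·R2  ⇒  (0, 1, 0, -62/57, -34/57)
     R3 -= 4/3·R2  ⇒  (0, 0, 0, 5/57, 91/57)
[4] R3 /= 5/57  ⇒  (0, 0, 0, 1, 91/5)
     R0 -= 9/19·R3  ⇒  (1, 0, 0, 0, -46/5)
     R1 -= -62/57·R3  ⇒  (0, 1, 0, 0, 96/5)
     R2 -= 32/19·R3  ⇒  (0, 0, 1, 0, -148/5)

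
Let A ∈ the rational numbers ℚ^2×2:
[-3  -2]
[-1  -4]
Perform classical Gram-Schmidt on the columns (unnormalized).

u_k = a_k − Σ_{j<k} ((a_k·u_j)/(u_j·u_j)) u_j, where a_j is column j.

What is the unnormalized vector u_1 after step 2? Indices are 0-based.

Step 1: u_0 = a_0 = (-3, -1).
Step 2: u_1 = a_1 − (1)·u_0 = (1, -3).

u_1 = (1, -3)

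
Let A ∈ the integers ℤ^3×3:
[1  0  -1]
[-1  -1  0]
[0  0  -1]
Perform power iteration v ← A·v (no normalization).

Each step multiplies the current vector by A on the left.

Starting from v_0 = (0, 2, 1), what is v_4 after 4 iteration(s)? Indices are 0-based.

v_0 = (0, 2, 1).
v_1 = A·v_0 = (-1, -2, -1).
v_2 = A·v_1 = (0, 3, 1).
v_3 = A·v_2 = (-1, -3, -1).
v_4 = A·v_3 = (0, 4, 1).

v_4 = (0, 4, 1)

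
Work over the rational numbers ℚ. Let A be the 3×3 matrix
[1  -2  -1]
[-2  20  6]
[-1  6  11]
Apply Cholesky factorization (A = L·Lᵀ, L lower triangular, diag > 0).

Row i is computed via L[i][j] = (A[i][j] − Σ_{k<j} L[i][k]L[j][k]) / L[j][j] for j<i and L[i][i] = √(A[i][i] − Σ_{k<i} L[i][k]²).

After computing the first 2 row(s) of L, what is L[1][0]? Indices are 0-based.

Step 1: L[0][0] = √(1) = 1.
  L[1][0] = (-2) / L[0][0] = -2.
Step 2: L[1][1] = √(16) = 4.

L[1][0] = -2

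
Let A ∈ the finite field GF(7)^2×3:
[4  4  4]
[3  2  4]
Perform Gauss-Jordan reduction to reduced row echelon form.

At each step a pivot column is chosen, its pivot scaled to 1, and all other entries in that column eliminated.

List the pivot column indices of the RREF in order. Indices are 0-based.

pivot(0,0)=4: scale R0 → (1, 1, 1)
  clear (1,0): R1 −= (3)R0 → (0, 6, 1)
pivot(1,1)=6: scale R1 → (0, 1, 6)
  clear (0,1): R0 −= (1)R1 → (1, 0, 2)

pivot columns: 0, 1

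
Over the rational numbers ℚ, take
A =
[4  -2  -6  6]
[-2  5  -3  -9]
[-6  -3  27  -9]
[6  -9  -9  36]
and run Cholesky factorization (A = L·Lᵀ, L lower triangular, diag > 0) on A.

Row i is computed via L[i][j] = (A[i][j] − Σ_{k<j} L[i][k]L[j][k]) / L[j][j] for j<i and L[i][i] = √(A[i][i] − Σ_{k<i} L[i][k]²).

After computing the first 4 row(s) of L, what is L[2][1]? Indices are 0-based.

Step 1: L[0][0] = √(4) = 2.
  L[1][0] = (-2) / L[0][0] = -1.
Step 2: L[1][1] = √(4) = 2.
  L[2][0] = (-6) / L[0][0] = -3.
  L[2][1] = (-6) / L[1][1] = -3.
Step 3: L[2][2] = √(9) = 3.
  L[3][0] = (6) / L[0][0] = 3.
  L[3][1] = (-6) / L[1][1] = -3.
  L[3][2] = (-9) / L[2][2] = -3.
Step 4: L[3][3] = √(9) = 3.

L[2][1] = -3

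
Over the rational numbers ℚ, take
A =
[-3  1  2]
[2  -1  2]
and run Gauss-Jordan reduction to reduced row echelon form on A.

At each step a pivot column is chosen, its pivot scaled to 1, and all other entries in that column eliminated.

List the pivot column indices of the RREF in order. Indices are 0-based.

pivot columns: 0, 1

[1] R0 /= -3  ⇒  (1, -1/3, -2/3)
     R1 -= 2·R0  ⇒  (0, -1/3, 10/3)
[2] R1 /= -1/3  ⇒  (0, 1, -10)
     R0 -= -1/3·R1  ⇒  (1, 0, -4)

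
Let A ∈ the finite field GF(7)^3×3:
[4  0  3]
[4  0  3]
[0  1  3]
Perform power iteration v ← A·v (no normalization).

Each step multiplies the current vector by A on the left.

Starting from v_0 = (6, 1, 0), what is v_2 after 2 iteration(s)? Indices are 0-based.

v_2 = (1, 1, 6)

v_0 = (6, 1, 0).
v_1 = A·v_0 = (3, 3, 1).
v_2 = A·v_1 = (1, 1, 6).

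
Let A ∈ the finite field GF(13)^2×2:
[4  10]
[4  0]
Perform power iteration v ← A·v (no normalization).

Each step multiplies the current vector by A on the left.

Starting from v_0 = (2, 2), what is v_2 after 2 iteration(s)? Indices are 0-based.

v_0 = (2, 2).
v_1 = A·v_0 = (2, 8).
v_2 = A·v_1 = (10, 8).

v_2 = (10, 8)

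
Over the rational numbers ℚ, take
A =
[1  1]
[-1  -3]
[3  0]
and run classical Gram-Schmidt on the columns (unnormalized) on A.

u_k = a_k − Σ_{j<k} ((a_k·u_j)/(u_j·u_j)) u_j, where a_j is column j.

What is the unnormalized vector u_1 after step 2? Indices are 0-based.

u_1 = (7/11, -29/11, -12/11)

Step 1: u_0 = a_0 = (1, -1, 3).
Step 2: u_1 = a_1 − (4/11)·u_0 = (7/11, -29/11, -12/11).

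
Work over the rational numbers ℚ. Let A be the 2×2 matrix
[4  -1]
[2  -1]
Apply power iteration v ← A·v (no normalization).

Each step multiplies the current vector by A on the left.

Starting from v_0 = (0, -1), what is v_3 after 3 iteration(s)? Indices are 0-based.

v_3 = (11, 5)

v_0 = (0, -1).
v_1 = A·v_0 = (1, 1).
v_2 = A·v_1 = (3, 1).
v_3 = A·v_2 = (11, 5).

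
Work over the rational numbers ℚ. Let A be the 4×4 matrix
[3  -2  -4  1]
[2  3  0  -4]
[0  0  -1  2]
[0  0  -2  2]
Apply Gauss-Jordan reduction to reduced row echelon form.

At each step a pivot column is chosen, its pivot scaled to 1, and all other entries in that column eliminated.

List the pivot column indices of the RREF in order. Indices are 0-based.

pivot columns: 0, 1, 2, 3

pivot(0,0)=3: scale R0 → (1, -2/3, -4/3, 1/3)
  clear (1,0): R1 −= (2)R0 → (0, 13/3, 8/3, -14/3)
pivot(1,1)=13/3: scale R1 → (0, 1, 8/13, -14/13)
  clear (0,1): R0 −= (-2/3)R1 → (1, 0, -12/13, -5/13)
pivot(2,2)=-1: scale R2 → (0, 0, 1, -2)
  clear (0,2): R0 −= (-12/13)R2 → (1, 0, 0, -29/13)
  clear (1,2): R1 −= (8/13)R2 → (0, 1, 0, 2/13)
  clear (3,2): R3 −= (-2)R2 → (0, 0, 0, -2)
pivot(3,3)=-2: scale R3 → (0, 0, 0, 1)
  clear (0,3): R0 −= (-29/13)R3 → (1, 0, 0, 0)
  clear (1,3): R1 −= (2/13)R3 → (0, 1, 0, 0)
  clear (2,3): R2 −= (-2)R3 → (0, 0, 1, 0)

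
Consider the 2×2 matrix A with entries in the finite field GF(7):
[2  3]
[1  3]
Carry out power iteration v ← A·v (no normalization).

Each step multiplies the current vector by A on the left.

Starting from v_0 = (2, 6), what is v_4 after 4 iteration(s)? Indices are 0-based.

v_4 = (5, 6)

v_0 = (2, 6).
v_1 = A·v_0 = (1, 6).
v_2 = A·v_1 = (6, 5).
v_3 = A·v_2 = (6, 0).
v_4 = A·v_3 = (5, 6).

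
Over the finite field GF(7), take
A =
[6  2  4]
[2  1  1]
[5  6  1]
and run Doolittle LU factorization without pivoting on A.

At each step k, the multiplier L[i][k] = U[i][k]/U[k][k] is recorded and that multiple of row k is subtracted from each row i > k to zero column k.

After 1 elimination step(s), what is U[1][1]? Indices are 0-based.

U[1][1] = 5

Step 1: pivot at (0,0) is 6.
  row1 ← row1 − (5)·row0  ⇒  L[1][0]=5, U row1=(0, 5, 2)
  row2 ← row2 − (2)·row0  ⇒  L[2][0]=2, U row2=(0, 2, 0)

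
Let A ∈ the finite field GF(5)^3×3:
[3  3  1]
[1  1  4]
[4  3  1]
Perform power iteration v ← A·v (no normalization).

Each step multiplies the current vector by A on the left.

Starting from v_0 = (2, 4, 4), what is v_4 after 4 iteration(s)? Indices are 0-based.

v_0 = (2, 4, 4).
v_1 = A·v_0 = (2, 2, 4).
v_2 = A·v_1 = (1, 0, 3).
v_3 = A·v_2 = (1, 3, 2).
v_4 = A·v_3 = (4, 2, 0).

v_4 = (4, 2, 0)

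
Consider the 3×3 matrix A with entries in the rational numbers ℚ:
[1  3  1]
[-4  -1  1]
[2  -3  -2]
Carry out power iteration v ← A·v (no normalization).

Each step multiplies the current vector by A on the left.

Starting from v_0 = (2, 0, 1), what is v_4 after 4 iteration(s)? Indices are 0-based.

v_4 = (199, -151, -136)

v_0 = (2, 0, 1).
v_1 = A·v_0 = (3, -7, 2).
v_2 = A·v_1 = (-16, -3, 23).
v_3 = A·v_2 = (-2, 90, -69).
v_4 = A·v_3 = (199, -151, -136).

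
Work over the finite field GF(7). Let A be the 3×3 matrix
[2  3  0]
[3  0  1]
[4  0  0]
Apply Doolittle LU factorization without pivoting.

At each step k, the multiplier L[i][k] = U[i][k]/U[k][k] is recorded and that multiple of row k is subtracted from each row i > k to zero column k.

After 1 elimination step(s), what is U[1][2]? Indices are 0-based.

U[1][2] = 1

Step 1: pivot at (0,0) is 2.
  row1 ← row1 − (5)·row0  ⇒  L[1][0]=5, U row1=(0, 6, 1)
  row2 ← row2 − (2)·row0  ⇒  L[2][0]=2, U row2=(0, 1, 0)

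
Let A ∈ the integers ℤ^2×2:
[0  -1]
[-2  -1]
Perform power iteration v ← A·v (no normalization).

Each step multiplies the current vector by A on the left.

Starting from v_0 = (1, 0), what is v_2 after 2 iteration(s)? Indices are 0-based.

v_2 = (2, 2)

v_0 = (1, 0).
v_1 = A·v_0 = (0, -2).
v_2 = A·v_1 = (2, 2).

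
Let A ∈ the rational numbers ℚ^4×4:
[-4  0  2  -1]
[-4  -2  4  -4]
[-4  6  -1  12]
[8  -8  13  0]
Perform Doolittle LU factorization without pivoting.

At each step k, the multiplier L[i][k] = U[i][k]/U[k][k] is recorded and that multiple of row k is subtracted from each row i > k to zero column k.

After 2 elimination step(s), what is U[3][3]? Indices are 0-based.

U[3][3] = 10

k=0: U[0][0]=-4
  eliminate (1,0): mult=1, new row 1: (0, -2, 2, -3); set L[1][0]=1
  eliminate (2,0): mult=1, new row 2: (0, 6, -3, 13); set L[2][0]=1
  eliminate (3,0): mult=-2, new row 3: (0, -8, 17, -2); set L[3][0]=-2
k=1: U[1][1]=-2
  eliminate (2,1): mult=-3, new row 2: (0, 0, 3, 4); set L[2][1]=-3
  eliminate (3,1): mult=4, new row 3: (0, 0, 9, 10); set L[3][1]=4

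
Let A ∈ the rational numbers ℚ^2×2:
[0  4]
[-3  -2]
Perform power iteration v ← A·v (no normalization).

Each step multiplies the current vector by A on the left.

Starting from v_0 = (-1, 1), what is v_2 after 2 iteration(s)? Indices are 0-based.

v_2 = (4, -14)

v_0 = (-1, 1).
v_1 = A·v_0 = (4, 1).
v_2 = A·v_1 = (4, -14).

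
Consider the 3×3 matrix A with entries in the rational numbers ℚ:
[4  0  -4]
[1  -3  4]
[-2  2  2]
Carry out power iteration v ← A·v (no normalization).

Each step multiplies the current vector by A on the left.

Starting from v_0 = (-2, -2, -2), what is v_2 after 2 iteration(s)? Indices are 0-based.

v_2 = (16, -4, -16)

v_0 = (-2, -2, -2).
v_1 = A·v_0 = (0, -4, -4).
v_2 = A·v_1 = (16, -4, -16).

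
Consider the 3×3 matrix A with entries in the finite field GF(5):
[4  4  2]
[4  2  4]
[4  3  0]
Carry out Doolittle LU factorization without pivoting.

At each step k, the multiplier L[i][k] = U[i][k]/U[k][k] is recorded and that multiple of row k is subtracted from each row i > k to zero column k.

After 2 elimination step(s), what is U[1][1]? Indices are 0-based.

k=0: U[0][0]=4
  eliminate (1,0): mult=1, new row 1: (0, 3, 2); set L[1][0]=1
  eliminate (2,0): mult=1, new row 2: (0, 4, 3); set L[2][0]=1
k=1: U[1][1]=3
  eliminate (2,1): mult=3, new row 2: (0, 0, 2); set L[2][1]=3

U[1][1] = 3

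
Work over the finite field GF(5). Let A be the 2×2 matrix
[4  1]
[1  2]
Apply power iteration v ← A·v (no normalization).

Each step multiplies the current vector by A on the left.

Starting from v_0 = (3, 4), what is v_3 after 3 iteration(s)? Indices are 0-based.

v_0 = (3, 4).
v_1 = A·v_0 = (1, 1).
v_2 = A·v_1 = (0, 3).
v_3 = A·v_2 = (3, 1).

v_3 = (3, 1)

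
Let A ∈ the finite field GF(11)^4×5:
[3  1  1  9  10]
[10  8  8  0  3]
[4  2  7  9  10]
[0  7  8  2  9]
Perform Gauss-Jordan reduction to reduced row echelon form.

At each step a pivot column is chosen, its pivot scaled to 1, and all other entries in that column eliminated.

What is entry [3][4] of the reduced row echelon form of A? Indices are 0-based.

M[3][4] = 10

[1] R0 /= 3  ⇒  (1, 4, 4, 3, 7)
     R1 -= 10·R0  ⇒  (0, 1, 1, 3, 10)
     R2 -= 4·R0  ⇒  (0, 8, 2, 8, 4)
[2] R1 /= 1  ⇒  (0, 1, 1, 3, 10)
     R0 -= 4·R1  ⇒  (1, 0, 0, 2, 0)
     R2 -= 8·R1  ⇒  (0, 0, 5, 6, 1)
     R3 -= 7·R1  ⇒  (0, 0, 1, 3, 5)
[3] R2 /= 5  ⇒  (0, 0, 1, 10, 9)
     R1 -= 1·R2  ⇒  (0, 1, 0, 4, 1)
     R3 -= 1·R2  ⇒  (0, 0, 0, 4, 7)
[4] R3 /= 4  ⇒  (0, 0, 0, 1, 10)
     R0 -= 2·R3  ⇒  (1, 0, 0, 0, 2)
     R1 -= 4·R3  ⇒  (0, 1, 0, 0, 5)
     R2 -= 10·R3  ⇒  (0, 0, 1, 0, 8)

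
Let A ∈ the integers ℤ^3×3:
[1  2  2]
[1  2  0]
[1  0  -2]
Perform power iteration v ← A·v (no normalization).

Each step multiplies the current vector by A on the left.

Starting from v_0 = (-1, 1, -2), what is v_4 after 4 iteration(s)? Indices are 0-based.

v_4 = (37, -9, -61)

v_0 = (-1, 1, -2).
v_1 = A·v_0 = (-3, 1, 3).
v_2 = A·v_1 = (5, -1, -9).
v_3 = A·v_2 = (-15, 3, 23).
v_4 = A·v_3 = (37, -9, -61).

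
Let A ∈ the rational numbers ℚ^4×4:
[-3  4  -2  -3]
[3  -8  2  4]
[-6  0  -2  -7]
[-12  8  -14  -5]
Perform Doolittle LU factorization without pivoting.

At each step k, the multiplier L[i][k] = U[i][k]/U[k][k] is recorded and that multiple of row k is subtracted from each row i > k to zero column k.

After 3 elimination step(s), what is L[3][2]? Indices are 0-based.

L[3][2] = -3

[col 0] pivot -3
  R1 -= -1*R0 → (0, -4, 0, 1)  (L[1][0] := -1)
  R2 -= 2*R0 → (0, -8, 2, -1)  (L[2][0] := 2)
  R3 -= 4*R0 → (0, -8, -6, 7)  (L[3][0] := 4)
[col 1] pivot -4
  R2 -= 2*R1 → (0, 0, 2, -3)  (L[2][1] := 2)
  R3 -= 2*R1 → (0, 0, -6, 5)  (L[3][1] := 2)
[col 2] pivot 2
  R3 -= -3*R2 → (0, 0, 0, -4)  (L[3][2] := -3)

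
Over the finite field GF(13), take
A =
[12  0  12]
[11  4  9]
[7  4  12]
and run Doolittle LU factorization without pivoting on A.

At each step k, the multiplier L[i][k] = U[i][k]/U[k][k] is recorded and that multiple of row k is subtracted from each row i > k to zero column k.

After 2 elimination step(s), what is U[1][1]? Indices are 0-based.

U[1][1] = 4

[col 0] pivot 12
  R1 -= 2*R0 → (0, 4, 11)  (L[1][0] := 2)
  R2 -= 6*R0 → (0, 4, 5)  (L[2][0] := 6)
[col 1] pivot 4
  R2 -= 1*R1 → (0, 0, 7)  (L[2][1] := 1)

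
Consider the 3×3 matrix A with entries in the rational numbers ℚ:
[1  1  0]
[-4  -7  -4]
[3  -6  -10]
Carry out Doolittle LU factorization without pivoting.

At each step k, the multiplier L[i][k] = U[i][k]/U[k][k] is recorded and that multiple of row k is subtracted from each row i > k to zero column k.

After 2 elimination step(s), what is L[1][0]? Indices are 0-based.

L[1][0] = -4

k=0: U[0][0]=1
  eliminate (1,0): mult=-4, new row 1: (0, -3, -4); set L[1][0]=-4
  eliminate (2,0): mult=3, new row 2: (0, -9, -10); set L[2][0]=3
k=1: U[1][1]=-3
  eliminate (2,1): mult=3, new row 2: (0, 0, 2); set L[2][1]=3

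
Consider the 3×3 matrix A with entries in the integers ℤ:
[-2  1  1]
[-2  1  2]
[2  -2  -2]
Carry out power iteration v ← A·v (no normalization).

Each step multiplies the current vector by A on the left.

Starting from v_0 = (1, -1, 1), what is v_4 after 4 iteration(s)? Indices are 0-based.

v_4 = (11, 19, -4)

v_0 = (1, -1, 1).
v_1 = A·v_0 = (-2, -1, 2).
v_2 = A·v_1 = (5, 7, -6).
v_3 = A·v_2 = (-9, -15, 8).
v_4 = A·v_3 = (11, 19, -4).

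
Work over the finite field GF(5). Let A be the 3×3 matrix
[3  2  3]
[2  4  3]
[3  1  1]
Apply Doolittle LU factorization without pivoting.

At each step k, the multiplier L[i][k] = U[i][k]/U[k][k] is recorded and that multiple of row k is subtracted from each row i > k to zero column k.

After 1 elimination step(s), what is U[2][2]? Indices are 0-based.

U[2][2] = 3

k=0: U[0][0]=3
  eliminate (1,0): mult=4, new row 1: (0, 1, 1); set L[1][0]=4
  eliminate (2,0): mult=1, new row 2: (0, 4, 3); set L[2][0]=1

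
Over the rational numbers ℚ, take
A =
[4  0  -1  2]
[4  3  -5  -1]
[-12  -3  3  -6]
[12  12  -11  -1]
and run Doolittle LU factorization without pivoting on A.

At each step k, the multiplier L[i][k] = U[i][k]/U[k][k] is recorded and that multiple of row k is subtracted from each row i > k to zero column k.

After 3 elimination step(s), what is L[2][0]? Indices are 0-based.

k=0: U[0][0]=4
  eliminate (1,0): mult=1, new row 1: (0, 3, -4, -3); set L[1][0]=1
  eliminate (2,0): mult=-3, new row 2: (0, -3, 0, 0); set L[2][0]=-3
  eliminate (3,0): mult=3, new row 3: (0, 12, -8, -7); set L[3][0]=3
k=1: U[1][1]=3
  eliminate (2,1): mult=-1, new row 2: (0, 0, -4, -3); set L[2][1]=-1
  eliminate (3,1): mult=4, new row 3: (0, 0, 8, 5); set L[3][1]=4
k=2: U[2][2]=-4
  eliminate (3,2): mult=-2, new row 3: (0, 0, 0, -1); set L[3][2]=-2

L[2][0] = -3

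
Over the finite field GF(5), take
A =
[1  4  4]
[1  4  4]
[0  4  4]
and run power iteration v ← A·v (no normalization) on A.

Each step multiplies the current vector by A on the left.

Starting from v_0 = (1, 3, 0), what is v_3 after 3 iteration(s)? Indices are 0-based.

v_3 = (0, 0, 2)

v_0 = (1, 3, 0).
v_1 = A·v_0 = (3, 3, 2).
v_2 = A·v_1 = (3, 3, 0).
v_3 = A·v_2 = (0, 0, 2).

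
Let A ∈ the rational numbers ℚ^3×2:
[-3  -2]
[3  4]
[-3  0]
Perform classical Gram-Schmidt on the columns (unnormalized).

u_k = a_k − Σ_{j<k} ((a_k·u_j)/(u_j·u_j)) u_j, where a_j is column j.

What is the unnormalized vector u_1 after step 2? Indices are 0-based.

Step 1: u_0 = a_0 = (-3, 3, -3).
Step 2: u_1 = a_1 − (2/3)·u_0 = (0, 2, 2).

u_1 = (0, 2, 2)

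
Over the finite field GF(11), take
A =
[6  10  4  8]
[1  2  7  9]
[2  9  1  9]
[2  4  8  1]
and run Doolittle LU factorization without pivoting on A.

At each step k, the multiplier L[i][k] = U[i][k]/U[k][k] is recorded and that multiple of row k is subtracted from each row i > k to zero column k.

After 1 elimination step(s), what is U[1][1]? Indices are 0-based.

[col 0] pivot 6
  R1 -= 2*R0 → (0, 4, 10, 4)  (L[1][0] := 2)
  R2 -= 4*R0 → (0, 2, 7, 10)  (L[2][0] := 4)
  R3 -= 4*R0 → (0, 8, 3, 2)  (L[3][0] := 4)

U[1][1] = 4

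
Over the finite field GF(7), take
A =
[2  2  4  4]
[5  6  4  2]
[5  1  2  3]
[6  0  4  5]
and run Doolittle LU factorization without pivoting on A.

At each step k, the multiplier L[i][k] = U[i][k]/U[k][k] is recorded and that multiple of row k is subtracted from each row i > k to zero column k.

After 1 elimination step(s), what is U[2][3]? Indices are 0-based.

k=0: U[0][0]=2
  eliminate (1,0): mult=6, new row 1: (0, 1, 1, 6); set L[1][0]=6
  eliminate (2,0): mult=6, new row 2: (0, 3, 6, 0); set L[2][0]=6
  eliminate (3,0): mult=3, new row 3: (0, 1, 6, 0); set L[3][0]=3

U[2][3] = 0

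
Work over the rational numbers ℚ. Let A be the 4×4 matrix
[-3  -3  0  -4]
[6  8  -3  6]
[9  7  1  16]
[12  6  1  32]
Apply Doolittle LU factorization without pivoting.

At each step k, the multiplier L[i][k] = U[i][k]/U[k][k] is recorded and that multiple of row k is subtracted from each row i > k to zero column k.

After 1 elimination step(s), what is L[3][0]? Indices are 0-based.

Step 1: pivot at (0,0) is -3.
  row1 ← row1 − (-2)·row0  ⇒  L[1][0]=-2, U row1=(0, 2, -3, -2)
  row2 ← row2 − (-3)·row0  ⇒  L[2][0]=-3, U row2=(0, -2, 1, 4)
  row3 ← row3 − (-4)·row0  ⇒  L[3][0]=-4, U row3=(0, -6, 1, 16)

L[3][0] = -4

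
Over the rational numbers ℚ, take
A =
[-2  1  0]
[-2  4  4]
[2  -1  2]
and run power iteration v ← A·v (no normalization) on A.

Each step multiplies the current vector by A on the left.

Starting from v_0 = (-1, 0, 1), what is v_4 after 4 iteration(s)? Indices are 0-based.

v_4 = (36, 160, -76)

v_0 = (-1, 0, 1).
v_1 = A·v_0 = (2, 6, 0).
v_2 = A·v_1 = (2, 20, -2).
v_3 = A·v_2 = (16, 68, -20).
v_4 = A·v_3 = (36, 160, -76).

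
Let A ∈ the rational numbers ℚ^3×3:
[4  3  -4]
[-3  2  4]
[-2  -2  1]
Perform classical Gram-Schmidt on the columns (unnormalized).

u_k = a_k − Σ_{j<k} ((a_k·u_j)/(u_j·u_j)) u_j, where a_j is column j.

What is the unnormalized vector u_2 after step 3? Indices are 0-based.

u_2 = (-50/131, -10/131, -85/131)

Step 1: u_0 = a_0 = (4, -3, -2).
Step 2: u_1 = a_1 − (10/29)·u_0 = (47/29, 88/29, -38/29).
Step 3: u_2 = a_2 − (-30/29)·u_0 − (42/131)·u_1 = (-50/131, -10/131, -85/131).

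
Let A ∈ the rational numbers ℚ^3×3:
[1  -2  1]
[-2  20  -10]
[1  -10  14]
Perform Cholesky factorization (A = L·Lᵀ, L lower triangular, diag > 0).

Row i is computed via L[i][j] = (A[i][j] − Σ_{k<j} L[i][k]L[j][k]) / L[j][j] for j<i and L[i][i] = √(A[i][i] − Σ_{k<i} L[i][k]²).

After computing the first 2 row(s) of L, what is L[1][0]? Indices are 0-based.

L[1][0] = -2

Step 1: L[0][0] = √(1) = 1.
  L[1][0] = (-2) / L[0][0] = -2.
Step 2: L[1][1] = √(16) = 4.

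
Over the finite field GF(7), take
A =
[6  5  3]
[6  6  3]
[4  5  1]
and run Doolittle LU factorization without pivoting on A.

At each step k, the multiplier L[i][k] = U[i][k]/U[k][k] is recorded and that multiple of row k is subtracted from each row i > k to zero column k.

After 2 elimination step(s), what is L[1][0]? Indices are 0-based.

k=0: U[0][0]=6
  eliminate (1,0): mult=1, new row 1: (0, 1, 0); set L[1][0]=1
  eliminate (2,0): mult=3, new row 2: (0, 4, 6); set L[2][0]=3
k=1: U[1][1]=1
  eliminate (2,1): mult=4, new row 2: (0, 0, 6); set L[2][1]=4

L[1][0] = 1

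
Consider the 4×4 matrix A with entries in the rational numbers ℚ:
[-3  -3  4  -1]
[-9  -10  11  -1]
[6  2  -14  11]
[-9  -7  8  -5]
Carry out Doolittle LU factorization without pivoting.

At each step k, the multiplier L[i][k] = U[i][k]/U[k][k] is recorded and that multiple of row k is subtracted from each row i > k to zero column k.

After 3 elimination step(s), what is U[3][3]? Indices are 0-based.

k=0: U[0][0]=-3
  eliminate (1,0): mult=3, new row 1: (0, -1, -1, 2); set L[1][0]=3
  eliminate (2,0): mult=-2, new row 2: (0, -4, -6, 9); set L[2][0]=-2
  eliminate (3,0): mult=3, new row 3: (0, 2, -4, -2); set L[3][0]=3
k=1: U[1][1]=-1
  eliminate (2,1): mult=4, new row 2: (0, 0, -2, 1); set L[2][1]=4
  eliminate (3,1): mult=-2, new row 3: (0, 0, -6, 2); set L[3][1]=-2
k=2: U[2][2]=-2
  eliminate (3,2): mult=3, new row 3: (0, 0, 0, -1); set L[3][2]=3

U[3][3] = -1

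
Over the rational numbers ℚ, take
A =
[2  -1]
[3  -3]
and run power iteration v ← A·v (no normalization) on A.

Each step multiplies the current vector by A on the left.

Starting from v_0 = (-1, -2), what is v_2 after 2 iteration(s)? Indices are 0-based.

v_2 = (-3, -9)

v_0 = (-1, -2).
v_1 = A·v_0 = (0, 3).
v_2 = A·v_1 = (-3, -9).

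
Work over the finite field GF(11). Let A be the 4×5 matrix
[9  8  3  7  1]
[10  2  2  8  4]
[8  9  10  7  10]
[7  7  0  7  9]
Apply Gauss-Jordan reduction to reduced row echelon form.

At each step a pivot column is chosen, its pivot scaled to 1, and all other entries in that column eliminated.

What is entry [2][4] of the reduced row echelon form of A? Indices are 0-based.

M[2][4] = 1

step 1: normalize row 0 (÷9) = (1, 7, 4, 2, 5)
  row 1: subtract 10×row0 = (0, 9, 6, 10, 9)
  row 2: subtract 8×row0 = (0, 8, 0, 2, 3)
  row 3: subtract 7×row0 = (0, 2, 5, 4, 7)
step 2: normalize row 1 (÷9) = (0, 1, 8, 6, 1)
  row 0: subtract 7×row1 = (1, 0, 3, 4, 9)
  row 2: subtract 8×row1 = (0, 0, 2, 9, 6)
  row 3: subtract 2×row1 = (0, 0, 0, 3, 5)
step 3: normalize row 2 (÷2) = (0, 0, 1, 10, 3)
  row 0: subtract 3×row2 = (1, 0, 0, 7, 0)
  row 1: subtract 8×row2 = (0, 1, 0, 3, 10)
step 4: normalize row 3 (÷3) = (0, 0, 0, 1, 9)
  row 0: subtract 7×row3 = (1, 0, 0, 0, 3)
  row 1: subtract 3×row3 = (0, 1, 0, 0, 5)
  row 2: subtract 10×row3 = (0, 0, 1, 0, 1)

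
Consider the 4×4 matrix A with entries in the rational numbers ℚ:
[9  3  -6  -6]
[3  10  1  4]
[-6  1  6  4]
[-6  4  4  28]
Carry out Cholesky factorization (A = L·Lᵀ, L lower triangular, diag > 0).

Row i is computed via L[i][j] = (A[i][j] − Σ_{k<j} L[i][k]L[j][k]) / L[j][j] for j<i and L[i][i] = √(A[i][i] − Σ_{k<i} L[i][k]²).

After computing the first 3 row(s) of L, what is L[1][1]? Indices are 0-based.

Step 1: L[0][0] = √(9) = 3.
  L[1][0] = (3) / L[0][0] = 1.
Step 2: L[1][1] = √(9) = 3.
  L[2][0] = (-6) / L[0][0] = -2.
  L[2][1] = (3) / L[1][1] = 1.
Step 3: L[2][2] = √(1) = 1.

L[1][1] = 3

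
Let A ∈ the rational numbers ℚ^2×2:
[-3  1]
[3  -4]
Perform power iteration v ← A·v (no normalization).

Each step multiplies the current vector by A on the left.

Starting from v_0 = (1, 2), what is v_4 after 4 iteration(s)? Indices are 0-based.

v_4 = (-143, 365)

v_0 = (1, 2).
v_1 = A·v_0 = (-1, -5).
v_2 = A·v_1 = (-2, 17).
v_3 = A·v_2 = (23, -74).
v_4 = A·v_3 = (-143, 365).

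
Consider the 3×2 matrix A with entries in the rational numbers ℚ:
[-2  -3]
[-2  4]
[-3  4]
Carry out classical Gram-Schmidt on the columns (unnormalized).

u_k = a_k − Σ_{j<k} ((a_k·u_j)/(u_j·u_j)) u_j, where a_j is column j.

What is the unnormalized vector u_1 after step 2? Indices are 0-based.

u_1 = (-79/17, 40/17, 26/17)

Step 1: u_0 = a_0 = (-2, -2, -3).
Step 2: u_1 = a_1 − (-14/17)·u_0 = (-79/17, 40/17, 26/17).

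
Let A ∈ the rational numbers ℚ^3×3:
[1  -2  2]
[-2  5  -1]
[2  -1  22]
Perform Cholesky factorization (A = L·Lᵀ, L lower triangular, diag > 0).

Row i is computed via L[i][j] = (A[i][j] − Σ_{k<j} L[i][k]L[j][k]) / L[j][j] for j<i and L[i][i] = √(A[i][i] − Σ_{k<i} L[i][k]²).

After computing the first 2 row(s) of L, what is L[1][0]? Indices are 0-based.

L[1][0] = -2

Step 1: L[0][0] = √(1) = 1.
  L[1][0] = (-2) / L[0][0] = -2.
Step 2: L[1][1] = √(1) = 1.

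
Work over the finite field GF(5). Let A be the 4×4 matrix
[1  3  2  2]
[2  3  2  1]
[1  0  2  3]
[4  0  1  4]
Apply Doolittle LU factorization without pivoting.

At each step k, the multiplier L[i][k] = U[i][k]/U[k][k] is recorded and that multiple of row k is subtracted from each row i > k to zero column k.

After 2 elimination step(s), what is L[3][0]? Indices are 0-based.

Step 1: pivot at (0,0) is 1.
  row1 ← row1 − (2)·row0  ⇒  L[1][0]=2, U row1=(0, 2, 3, 2)
  row2 ← row2 − (1)·row0  ⇒  L[2][0]=1, U row2=(0, 2, 0, 1)
  row3 ← row3 − (4)·row0  ⇒  L[3][0]=4, U row3=(0, 3, 3, 1)
Step 2: pivot at (1,1) is 2.
  row2 ← row2 − (1)·row1  ⇒  L[2][1]=1, U row2=(0, 0, 2, 4)
  row3 ← row3 − (4)·row1  ⇒  L[3][1]=4, U row3=(0, 0, 1, 3)

L[3][0] = 4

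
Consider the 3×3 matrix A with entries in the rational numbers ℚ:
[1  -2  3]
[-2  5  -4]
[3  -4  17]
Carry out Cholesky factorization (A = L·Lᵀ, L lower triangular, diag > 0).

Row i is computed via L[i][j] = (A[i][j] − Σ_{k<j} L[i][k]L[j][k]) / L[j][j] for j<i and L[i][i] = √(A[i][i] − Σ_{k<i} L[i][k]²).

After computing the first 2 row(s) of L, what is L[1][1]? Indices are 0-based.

L[1][1] = 1

Step 1: L[0][0] = √(1) = 1.
  L[1][0] = (-2) / L[0][0] = -2.
Step 2: L[1][1] = √(1) = 1.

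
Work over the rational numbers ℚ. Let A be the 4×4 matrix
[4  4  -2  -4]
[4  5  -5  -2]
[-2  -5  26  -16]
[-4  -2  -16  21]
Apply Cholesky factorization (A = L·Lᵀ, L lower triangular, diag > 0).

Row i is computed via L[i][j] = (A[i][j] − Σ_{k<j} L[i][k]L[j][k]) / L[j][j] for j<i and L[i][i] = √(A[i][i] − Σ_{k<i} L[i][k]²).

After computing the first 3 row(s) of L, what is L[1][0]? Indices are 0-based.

L[1][0] = 2

Step 1: L[0][0] = √(4) = 2.
  L[1][0] = (4) / L[0][0] = 2.
Step 2: L[1][1] = √(1) = 1.
  L[2][0] = (-2) / L[0][0] = -1.
  L[2][1] = (-3) / L[1][1] = -3.
Step 3: L[2][2] = √(16) = 4.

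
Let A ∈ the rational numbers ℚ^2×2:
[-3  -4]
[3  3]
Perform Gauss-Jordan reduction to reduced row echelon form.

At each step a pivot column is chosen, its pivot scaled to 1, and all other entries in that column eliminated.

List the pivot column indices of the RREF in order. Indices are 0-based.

pivot columns: 0, 1

step 1: normalize row 0 (÷-3) = (1, 4/3)
  row 1: subtract 3×row0 = (0, -1)
step 2: normalize row 1 (÷-1) = (0, 1)
  row 0: subtract 4/3×row1 = (1, 0)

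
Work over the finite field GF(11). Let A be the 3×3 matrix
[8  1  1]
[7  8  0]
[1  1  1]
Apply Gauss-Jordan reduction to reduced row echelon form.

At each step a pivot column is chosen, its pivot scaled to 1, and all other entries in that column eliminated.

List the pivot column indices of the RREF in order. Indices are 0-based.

pivot columns: 0, 1, 2

[1] R0 /= 8  ⇒  (1, 7, 7)
     R1 -= 7·R0  ⇒  (0, 3, 6)
     R2 -= 1·R0  ⇒  (0, 5, 5)
[2] R1 /= 3  ⇒  (0, 1, 2)
     R0 -= 7·R1  ⇒  (1, 0, 4)
     R2 -= 5·R1  ⇒  (0, 0, 6)
[3] R2 /= 6  ⇒  (0, 0, 1)
     R0 -= 4·R2  ⇒  (1, 0, 0)
     R1 -= 2·R2  ⇒  (0, 1, 0)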